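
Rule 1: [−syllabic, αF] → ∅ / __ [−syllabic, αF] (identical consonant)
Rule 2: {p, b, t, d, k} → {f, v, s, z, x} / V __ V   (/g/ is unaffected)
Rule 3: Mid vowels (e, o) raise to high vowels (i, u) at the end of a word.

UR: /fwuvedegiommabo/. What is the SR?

fwuvezegiomavu

Rule 1 (degemination): /mm/ is a geminate; the first /m/ deletes. /fwuvedegiommabo/ → fwuvedegiomabo.
Rule 2 (intervocalic spirantization): /d/ is a stop between vowels /e/ and /e/, so it spirantizes to the fricative [z]. /b/ is a stop between vowels /a/ and /o/, so it spirantizes to the fricative [v]. /fwuvedegiomabo/ → fwuvezegiomavo.
Rule 3 (final vowel raising): /o/ is a mid vowel in word-final position, so it raises to [u]. /fwuvezegiomavo/ → fwuvezegiomavu.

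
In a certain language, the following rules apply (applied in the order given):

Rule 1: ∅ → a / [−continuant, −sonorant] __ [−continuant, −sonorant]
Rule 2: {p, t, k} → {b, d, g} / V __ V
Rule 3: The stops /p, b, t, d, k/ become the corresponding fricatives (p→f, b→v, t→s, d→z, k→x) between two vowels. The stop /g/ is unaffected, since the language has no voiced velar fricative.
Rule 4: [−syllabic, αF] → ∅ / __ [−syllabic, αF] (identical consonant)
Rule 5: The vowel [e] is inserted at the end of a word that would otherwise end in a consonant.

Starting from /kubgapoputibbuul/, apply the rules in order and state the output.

kuvagavovuzivavuule

Rule 1 (stop-cluster a-epenthesis): /b/ and /g/ form a stop–stop cluster, so [a] is inserted between them. /b/ and /b/ form a stop–stop cluster, so [a] is inserted between them. /kubgapoputibbuul/ → kubagapoputibabuul.
Rule 2 (intervocalic voicing): /p/ is a voiceless stop between vowels /a/ and /o/, so it voices to [b]. /p/ is a voiceless stop between vowels /o/ and /u/, so it voices to [b]. /t/ is a voiceless stop between vowels /u/ and /i/, so it voices to [d]. /kubagapoputibabuul/ → kubagabobudibabuul.
Rule 3 (intervocalic spirantization): /b/ is a stop between vowels /u/ and /a/, so it spirantizes to the fricative [v]. /b/ is a stop between vowels /a/ and /o/, so it spirantizes to the fricative [v]. /b/ is a stop between vowels /o/ and /u/, so it spirantizes to the fricative [v]. /d/ is a stop between vowels /u/ and /i/, so it spirantizes to the fricative [z]. /b/ is a stop between vowels /i/ and /a/, so it spirantizes to the fricative [v]. /b/ is a stop between vowels /a/ and /u/, so it spirantizes to the fricative [v]. /kubagabobudibabuul/ → kuvagavovuzivavuul.
Rule 4 (degemination): no segment meets the environment; /kuvagavovuzivavuul/ is unchanged.
Rule 5 (final e-epenthesis): the form ends in the consonant /l/, so [e] is inserted word-finally. /kuvagavovuzivavuul/ → kuvagavovuzivavuule.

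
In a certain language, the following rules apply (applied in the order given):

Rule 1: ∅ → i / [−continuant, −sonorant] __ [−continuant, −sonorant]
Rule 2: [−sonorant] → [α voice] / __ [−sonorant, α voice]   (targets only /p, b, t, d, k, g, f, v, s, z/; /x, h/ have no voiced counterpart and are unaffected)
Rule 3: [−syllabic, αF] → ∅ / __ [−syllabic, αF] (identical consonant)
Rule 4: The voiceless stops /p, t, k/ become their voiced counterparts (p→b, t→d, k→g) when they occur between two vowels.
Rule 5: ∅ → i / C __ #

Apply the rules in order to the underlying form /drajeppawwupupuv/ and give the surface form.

Rule 1 (stop-cluster i-epenthesis): /p/ and /p/ form a stop–stop cluster, so [i] is inserted between them. /drajeppawwupupuv/ → drajepipawwupupuv.
Rule 2 (regressive voicing assimilation): no segment meets the environment; /drajepipawwupupuv/ is unchanged.
Rule 3 (degemination): /ww/ is a geminate; the first /w/ deletes. /drajepipawwupupuv/ → drajepipawupupuv.
Rule 4 (intervocalic voicing): /p/ is a voiceless stop between vowels /e/ and /i/, so it voices to [b]. /p/ is a voiceless stop between vowels /i/ and /a/, so it voices to [b]. /p/ is a voiceless stop between vowels /u/ and /u/, so it voices to [b]. /p/ is a voiceless stop between vowels /u/ and /u/, so it voices to [b]. /drajepipawupupuv/ → drajebibawububuv.
Rule 5 (final i-epenthesis): the form ends in the consonant /v/, so [i] is inserted word-finally. /drajebibawububuv/ → drajebibawububuvi.

drajebibawububuvi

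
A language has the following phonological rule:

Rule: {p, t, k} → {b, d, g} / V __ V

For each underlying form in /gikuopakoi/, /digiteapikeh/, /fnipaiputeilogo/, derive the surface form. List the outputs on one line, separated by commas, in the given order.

/gikuopakoi/: /k/ is a voiceless stop between vowels /i/ and /u/, so it voices to [g]. /p/ is a voiceless stop between vowels /o/ and /a/, so it voices to [b]. /k/ is a voiceless stop between vowels /a/ and /o/, so it voices to [g]. → [giguobagoi].
/digiteapikeh/: /t/ is a voiceless stop between vowels /i/ and /e/, so it voices to [d]. /p/ is a voiceless stop between vowels /a/ and /i/, so it voices to [b]. /k/ is a voiceless stop between vowels /i/ and /e/, so it voices to [g]. → [digideabigeh].
/fnipaiputeilogo/: /p/ is a voiceless stop between vowels /i/ and /a/, so it voices to [b]. /p/ is a voiceless stop between vowels /i/ and /u/, so it voices to [b]. /t/ is a voiceless stop between vowels /u/ and /e/, so it voices to [d]. → [fnibaibudeilogo].

giguobagoi, digideabigeh, fnibaibudeilogo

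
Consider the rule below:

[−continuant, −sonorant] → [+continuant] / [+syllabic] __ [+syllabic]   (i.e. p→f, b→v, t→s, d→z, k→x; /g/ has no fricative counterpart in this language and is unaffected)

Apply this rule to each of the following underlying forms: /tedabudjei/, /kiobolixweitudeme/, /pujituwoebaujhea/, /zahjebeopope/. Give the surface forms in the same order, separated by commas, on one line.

tezavudjei, kiovolixweisuzeme, pujisuwoevaujhea, zahjeveofofe

/tedabudjei/: /d/ is a stop between vowels /e/ and /a/, so it spirantizes to the fricative [z]. /b/ is a stop between vowels /a/ and /u/, so it spirantizes to the fricative [v]. → [tezavudjei].
/kiobolixweitudeme/: /b/ is a stop between vowels /o/ and /o/, so it spirantizes to the fricative [v]. /t/ is a stop between vowels /i/ and /u/, so it spirantizes to the fricative [s]. /d/ is a stop between vowels /u/ and /e/, so it spirantizes to the fricative [z]. → [kiovolixweisuzeme].
/pujituwoebaujhea/: /t/ is a stop between vowels /i/ and /u/, so it spirantizes to the fricative [s]. /b/ is a stop between vowels /e/ and /a/, so it spirantizes to the fricative [v]. → [pujisuwoevaujhea].
/zahjebeopope/: /b/ is a stop between vowels /e/ and /e/, so it spirantizes to the fricative [v]. /p/ is a stop between vowels /o/ and /o/, so it spirantizes to the fricative [f]. /p/ is a stop between vowels /o/ and /e/, so it spirantizes to the fricative [f]. → [zahjeveofofe].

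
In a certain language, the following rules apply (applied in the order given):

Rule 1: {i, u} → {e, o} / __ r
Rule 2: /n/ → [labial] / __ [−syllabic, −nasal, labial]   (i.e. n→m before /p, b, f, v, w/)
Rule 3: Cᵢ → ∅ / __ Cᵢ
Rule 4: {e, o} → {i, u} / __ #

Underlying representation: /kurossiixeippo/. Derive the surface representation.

Rule 1 (pre-rhotic lowering): /u/ is a high vowel immediately before /r/, so it lowers to [o]. /kurossiixeippo/ → korossiixeippo.
Rule 2 (nasal place assimilation): no segment meets the environment; /korossiixeippo/ is unchanged.
Rule 3 (degemination): /ss/ is a geminate; the first /s/ deletes. /pp/ is a geminate; the first /p/ deletes. /korossiixeippo/ → korosiixeipo.
Rule 4 (final vowel raising): /o/ is a mid vowel in word-final position, so it raises to [u]. /korosiixeipo/ → korosiixeipu.

korosiixeipu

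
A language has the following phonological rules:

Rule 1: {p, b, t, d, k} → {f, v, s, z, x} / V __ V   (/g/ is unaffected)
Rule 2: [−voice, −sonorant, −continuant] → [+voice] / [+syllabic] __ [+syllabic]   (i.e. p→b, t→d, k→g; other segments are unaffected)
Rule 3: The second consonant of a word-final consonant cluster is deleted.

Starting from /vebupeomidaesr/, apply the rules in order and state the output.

vevufeomizaes

Rule 1 (intervocalic spirantization): /b/ is a stop between vowels /e/ and /u/, so it spirantizes to the fricative [v]. /p/ is a stop between vowels /u/ and /e/, so it spirantizes to the fricative [f]. /d/ is a stop between vowels /i/ and /a/, so it spirantizes to the fricative [z]. /vebupeomidaesr/ → vevufeomizaesr.
Rule 2 (intervocalic voicing): no segment meets the environment; /vevufeomizaesr/ is unchanged.
Rule 3 (final cluster simplification): /r/ is the second consonant of a word-final cluster /sr/, so it deletes. /vevufeomizaesr/ → vevufeomizaes.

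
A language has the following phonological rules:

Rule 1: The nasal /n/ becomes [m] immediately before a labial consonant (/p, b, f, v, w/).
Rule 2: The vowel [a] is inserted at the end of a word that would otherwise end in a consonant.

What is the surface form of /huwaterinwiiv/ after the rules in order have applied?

huwaterimwiiva

Rule 1 (nasal place assimilation): /n/ precedes the labial consonant /w/, so it assimilates in place to [m]. /huwaterinwiiv/ → huwaterimwiiv.
Rule 2 (final a-epenthesis): the form ends in the consonant /v/, so [a] is inserted word-finally. /huwaterimwiiv/ → huwaterimwiiva.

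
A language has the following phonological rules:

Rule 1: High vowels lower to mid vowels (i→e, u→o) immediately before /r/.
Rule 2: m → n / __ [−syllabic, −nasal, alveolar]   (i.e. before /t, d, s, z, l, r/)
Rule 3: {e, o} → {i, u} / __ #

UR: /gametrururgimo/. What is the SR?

gametrororgimu

Rule 1 (pre-rhotic lowering): /u/ is a high vowel immediately before /r/, so it lowers to [o]. /u/ is a high vowel immediately before /r/, so it lowers to [o]. /gametrururgimo/ → gametrororgimo.
Rule 2 (nasal place assimilation): no segment meets the environment; /gametrororgimo/ is unchanged.
Rule 3 (final vowel raising): /o/ is a mid vowel in word-final position, so it raises to [u]. /gametrororgimo/ → gametrororgimu.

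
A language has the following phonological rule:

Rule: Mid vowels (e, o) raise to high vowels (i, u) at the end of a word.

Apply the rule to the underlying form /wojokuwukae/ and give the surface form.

wojokuwukai

Scanning /wojokuwukae/: /o/ at position 2 is not in the conditioning environment; /o/ at position 4 is not in the conditioning environment; /e/ is a mid vowel in word-final position, so it raises to [i].
Result: [wojokuwukai].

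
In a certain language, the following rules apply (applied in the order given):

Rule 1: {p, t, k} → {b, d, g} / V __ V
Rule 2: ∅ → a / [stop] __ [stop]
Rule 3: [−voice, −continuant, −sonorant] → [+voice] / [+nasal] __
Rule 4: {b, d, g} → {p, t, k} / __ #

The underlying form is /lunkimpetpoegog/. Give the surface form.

Rule 1 (intervocalic voicing): no segment meets the environment; /lunkimpetpoegog/ is unchanged.
Rule 2 (stop-cluster a-epenthesis): /t/ and /p/ form a stop–stop cluster, so [a] is inserted between them. /lunkimpetpoegog/ → lunkimpetapoegog.
Rule 3 (post-nasal voicing): /k/ is a voiceless stop immediately after the nasal /n/, so it voices to [g]. /p/ is a voiceless stop immediately after the nasal /m/, so it voices to [b]. /lunkimpetapoegog/ → lungimbetapoegog.
Rule 4 (final devoicing): /g/ is a voiced stop in word-final position, so it devoices to [k]. /lungimbetapoegog/ → lungimbetapoegok.

lungimbetapoegok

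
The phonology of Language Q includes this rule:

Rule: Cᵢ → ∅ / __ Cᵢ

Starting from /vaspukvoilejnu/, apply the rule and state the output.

No segment of /vaspukvoilejnu/ meets the structural description of the rule, so the form surfaces unchanged.

vaspukvoilejnu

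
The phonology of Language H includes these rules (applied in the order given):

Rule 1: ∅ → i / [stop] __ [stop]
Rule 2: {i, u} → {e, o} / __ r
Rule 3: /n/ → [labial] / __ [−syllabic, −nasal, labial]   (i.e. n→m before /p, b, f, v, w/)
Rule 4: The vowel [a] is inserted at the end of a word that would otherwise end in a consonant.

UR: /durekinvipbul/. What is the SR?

dorekimvipibula

Rule 1 (stop-cluster i-epenthesis): /p/ and /b/ form a stop–stop cluster, so [i] is inserted between them. /durekinvipbul/ → durekinvipibul.
Rule 2 (pre-rhotic lowering): /u/ is a high vowel immediately before /r/, so it lowers to [o]. /durekinvipibul/ → dorekinvipibul.
Rule 3 (nasal place assimilation): /n/ precedes the labial consonant /v/, so it assimilates in place to [m]. /dorekinvipibul/ → dorekimvipibul.
Rule 4 (final a-epenthesis): the form ends in the consonant /l/, so [a] is inserted word-finally. /dorekimvipibul/ → dorekimvipibula.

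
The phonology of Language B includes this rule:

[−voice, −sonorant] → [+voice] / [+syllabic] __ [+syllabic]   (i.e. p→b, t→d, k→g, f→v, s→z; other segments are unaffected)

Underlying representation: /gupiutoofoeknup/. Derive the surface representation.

/p/ is a voiceless obstruent between vowels /u/ and /i/, so it voices to [b].
/t/ is a voiceless obstruent between vowels /u/ and /o/, so it voices to [d].
/f/ is a voiceless obstruent between vowels /o/ and /o/, so it voices to [v].
Surface form: [gubiudoovoeknup].

gubiudoovoeknup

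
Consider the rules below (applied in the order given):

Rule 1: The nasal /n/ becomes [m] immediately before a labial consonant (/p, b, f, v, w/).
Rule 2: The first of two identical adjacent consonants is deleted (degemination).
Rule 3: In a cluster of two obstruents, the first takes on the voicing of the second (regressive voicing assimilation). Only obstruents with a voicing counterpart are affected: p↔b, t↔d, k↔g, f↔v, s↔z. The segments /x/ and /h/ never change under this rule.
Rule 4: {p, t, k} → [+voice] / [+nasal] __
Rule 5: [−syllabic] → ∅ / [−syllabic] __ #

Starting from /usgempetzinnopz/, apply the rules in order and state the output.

uzgembedzinob

Rule 1 (nasal place assimilation): no segment meets the environment; /usgempetzinnopz/ is unchanged.
Rule 2 (degemination): /nn/ is a geminate; the first /n/ deletes. /usgempetzinnopz/ → usgempetzinopz.
Rule 3 (regressive voicing assimilation): /s/ precedes the voiced obstruent /g/, so it voices to [z] by assimilation. /t/ precedes the voiced obstruent /z/, so it voices to [d] by assimilation. /p/ precedes the voiced obstruent /z/, so it voices to [b] by assimilation. /usgempetzinopz/ → uzgempedzinobz.
Rule 4 (post-nasal voicing): /p/ is a voiceless stop immediately after the nasal /m/, so it voices to [b]. /uzgempedzinobz/ → uzgembedzinobz.
Rule 5 (final cluster simplification): /z/ is the second consonant of a word-final cluster /bz/, so it deletes. /uzgembedzinobz/ → uzgembedzinob.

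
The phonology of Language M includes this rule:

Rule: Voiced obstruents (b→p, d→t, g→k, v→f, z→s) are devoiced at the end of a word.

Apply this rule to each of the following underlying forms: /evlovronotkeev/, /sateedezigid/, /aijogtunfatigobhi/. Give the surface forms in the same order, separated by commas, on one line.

evlovronotkeef, sateedezigit, aijogtunfatigobhi

/evlovronotkeev/: /v/ is a voiced obstruent in word-final position, so it devoices to [f]. → [evlovronotkeef].
/sateedezigid/: /d/ is a voiced obstruent in word-final position, so it devoices to [t]. → [sateedezigit].
/aijogtunfatigobhi/: the rule's environment is not met; surfaces unchanged as [aijogtunfatigobhi].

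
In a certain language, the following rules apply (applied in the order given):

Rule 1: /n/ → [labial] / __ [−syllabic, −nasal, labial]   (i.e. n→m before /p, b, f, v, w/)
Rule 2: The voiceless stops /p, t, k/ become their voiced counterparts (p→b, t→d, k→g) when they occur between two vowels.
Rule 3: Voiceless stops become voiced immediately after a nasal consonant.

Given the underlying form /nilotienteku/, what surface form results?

Rule 1 (nasal place assimilation): no segment meets the environment; /nilotienteku/ is unchanged.
Rule 2 (intervocalic voicing): /t/ is a voiceless stop between vowels /o/ and /i/, so it voices to [d]. /k/ is a voiceless stop between vowels /e/ and /u/, so it voices to [g]. /nilotienteku/ → nilodientegu.
Rule 3 (post-nasal voicing): /t/ is a voiceless stop immediately after the nasal /n/, so it voices to [d]. /nilodientegu/ → nilodiendegu.

nilodiendegu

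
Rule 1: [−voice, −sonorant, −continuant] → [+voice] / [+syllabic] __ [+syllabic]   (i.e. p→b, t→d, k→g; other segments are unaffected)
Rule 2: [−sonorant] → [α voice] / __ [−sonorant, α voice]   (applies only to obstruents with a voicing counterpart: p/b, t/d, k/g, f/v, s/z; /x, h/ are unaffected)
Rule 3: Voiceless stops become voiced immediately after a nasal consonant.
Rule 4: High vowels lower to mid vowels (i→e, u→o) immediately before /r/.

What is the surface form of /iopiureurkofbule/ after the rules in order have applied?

iobioreorkovbule

Rule 1 (intervocalic voicing): /p/ is a voiceless stop between vowels /o/ and /i/, so it voices to [b]. /iopiureurkofbule/ → iobiureurkofbule.
Rule 2 (regressive voicing assimilation): /f/ precedes the voiced obstruent /b/, so it voices to [v] by assimilation. /iobiureurkofbule/ → iobiureurkovbule.
Rule 3 (post-nasal voicing): no segment meets the environment; /iobiureurkovbule/ is unchanged.
Rule 4 (pre-rhotic lowering): /u/ is a high vowel immediately before /r/, so it lowers to [o]. /u/ is a high vowel immediately before /r/, so it lowers to [o]. /iobiureurkovbule/ → iobioreorkovbule.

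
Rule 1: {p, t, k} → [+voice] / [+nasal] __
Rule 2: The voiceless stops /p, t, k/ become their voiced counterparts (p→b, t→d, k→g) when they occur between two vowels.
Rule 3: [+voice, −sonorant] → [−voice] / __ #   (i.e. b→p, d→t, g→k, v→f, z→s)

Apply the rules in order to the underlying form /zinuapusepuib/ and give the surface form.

zinuabusebuip

Rule 1 (post-nasal voicing): no segment meets the environment; /zinuapusepuib/ is unchanged.
Rule 2 (intervocalic voicing): /p/ is a voiceless stop between vowels /a/ and /u/, so it voices to [b]. /p/ is a voiceless stop between vowels /e/ and /u/, so it voices to [b]. /zinuapusepuib/ → zinuabusebuib.
Rule 3 (final devoicing): /b/ is a voiced obstruent in word-final position, so it devoices to [p]. /zinuabusebuib/ → zinuabusebuip.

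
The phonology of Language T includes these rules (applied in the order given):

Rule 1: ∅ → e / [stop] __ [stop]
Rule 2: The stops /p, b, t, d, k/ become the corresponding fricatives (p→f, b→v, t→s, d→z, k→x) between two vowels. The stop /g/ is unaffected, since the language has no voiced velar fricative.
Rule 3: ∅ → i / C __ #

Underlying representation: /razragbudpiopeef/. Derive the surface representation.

razragevuzefiofeefi

Rule 1 (stop-cluster e-epenthesis): /g/ and /b/ form a stop–stop cluster, so [e] is inserted between them. /d/ and /p/ form a stop–stop cluster, so [e] is inserted between them. /razragbudpiopeef/ → razragebudepiopeef.
Rule 2 (intervocalic spirantization): /b/ is a stop between vowels /e/ and /u/, so it spirantizes to the fricative [v]. /d/ is a stop between vowels /u/ and /e/, so it spirantizes to the fricative [z]. /p/ is a stop between vowels /e/ and /i/, so it spirantizes to the fricative [f]. /p/ is a stop between vowels /o/ and /e/, so it spirantizes to the fricative [f]. /razragebudepiopeef/ → razragevuzefiofeef.
Rule 3 (final i-epenthesis): the form ends in the consonant /f/, so [i] is inserted word-finally. /razragevuzefiofeef/ → razragevuzefiofeefi.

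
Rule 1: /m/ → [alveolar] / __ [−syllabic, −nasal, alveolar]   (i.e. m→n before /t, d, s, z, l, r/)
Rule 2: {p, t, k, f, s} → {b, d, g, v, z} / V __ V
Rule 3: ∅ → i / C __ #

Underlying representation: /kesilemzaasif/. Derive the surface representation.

kezilenzaazifi

Rule 1 (nasal place assimilation): /m/ precedes the alveolar consonant /z/, so it assimilates in place to [n]. /kesilemzaasif/ → kesilenzaasif.
Rule 2 (intervocalic voicing): /s/ is a voiceless obstruent between vowels /e/ and /i/, so it voices to [z]. /s/ is a voiceless obstruent between vowels /a/ and /i/, so it voices to [z]. /kesilenzaasif/ → kezilenzaazif.
Rule 3 (final i-epenthesis): the form ends in the consonant /f/, so [i] is inserted word-finally. /kezilenzaazif/ → kezilenzaazifi.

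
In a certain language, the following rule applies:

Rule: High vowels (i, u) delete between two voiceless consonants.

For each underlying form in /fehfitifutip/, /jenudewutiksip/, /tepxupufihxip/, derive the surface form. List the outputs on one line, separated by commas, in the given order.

/fehfitifutip/: /i/ is a high vowel flanked by voiceless consonants /f/ and /t/, so it deletes. /i/ is a high vowel flanked by voiceless consonants /t/ and /f/, so it deletes. /u/ is a high vowel flanked by voiceless consonants /f/ and /t/, so it deletes. /i/ is a high vowel flanked by voiceless consonants /t/ and /p/, so it deletes. → [fehftftp].
/jenudewutiksip/: /i/ is a high vowel flanked by voiceless consonants /t/ and /k/, so it deletes. /i/ is a high vowel flanked by voiceless consonants /s/ and /p/, so it deletes. → [jenudewutksp].
/tepxupufihxip/: /u/ is a high vowel flanked by voiceless consonants /x/ and /p/, so it deletes. /u/ is a high vowel flanked by voiceless consonants /p/ and /f/, so it deletes. /i/ is a high vowel flanked by voiceless consonants /f/ and /h/, so it deletes. /i/ is a high vowel flanked by voiceless consonants /x/ and /p/, so it deletes. → [tepxpfhxp].

fehftftp, jenudewutksp, tepxpfhxp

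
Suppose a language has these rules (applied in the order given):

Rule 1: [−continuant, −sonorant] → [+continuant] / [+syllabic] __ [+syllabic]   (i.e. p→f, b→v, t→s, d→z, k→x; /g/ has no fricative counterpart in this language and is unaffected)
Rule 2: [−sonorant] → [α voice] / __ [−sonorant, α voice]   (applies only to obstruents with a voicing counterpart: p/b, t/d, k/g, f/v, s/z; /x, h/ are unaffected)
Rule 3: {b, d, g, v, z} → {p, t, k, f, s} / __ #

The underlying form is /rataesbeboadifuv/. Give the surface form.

Rule 1 (intervocalic spirantization): /t/ is a stop between vowels /a/ and /a/, so it spirantizes to the fricative [s]. /b/ is a stop between vowels /e/ and /o/, so it spirantizes to the fricative [v]. /d/ is a stop between vowels /a/ and /i/, so it spirantizes to the fricative [z]. /rataesbeboadifuv/ → rasaesbevoazifuv.
Rule 2 (regressive voicing assimilation): /s/ precedes the voiced obstruent /b/, so it voices to [z] by assimilation. /rasaesbevoazifuv/ → rasaezbevoazifuv.
Rule 3 (final devoicing): /v/ is a voiced obstruent in word-final position, so it devoices to [f]. /rasaezbevoazifuv/ → rasaezbevoazifuf.

rasaezbevoazifuf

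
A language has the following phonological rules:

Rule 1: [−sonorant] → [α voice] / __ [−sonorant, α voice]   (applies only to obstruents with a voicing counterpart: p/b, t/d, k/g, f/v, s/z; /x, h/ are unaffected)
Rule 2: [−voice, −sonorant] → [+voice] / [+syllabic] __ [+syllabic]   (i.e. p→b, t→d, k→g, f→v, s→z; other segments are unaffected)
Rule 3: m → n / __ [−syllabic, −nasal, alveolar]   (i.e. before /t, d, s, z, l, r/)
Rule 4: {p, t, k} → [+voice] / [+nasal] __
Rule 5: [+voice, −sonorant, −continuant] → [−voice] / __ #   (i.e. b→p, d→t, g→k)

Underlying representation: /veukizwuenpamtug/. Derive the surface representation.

veugizwuenbanduk

Rule 1 (regressive voicing assimilation): no segment meets the environment; /veukizwuenpamtug/ is unchanged.
Rule 2 (intervocalic voicing): /k/ is a voiceless obstruent between vowels /u/ and /i/, so it voices to [g]. /veukizwuenpamtug/ → veugizwuenpamtug.
Rule 3 (nasal place assimilation): /m/ precedes the alveolar consonant /t/, so it assimilates in place to [n]. /veugizwuenpamtug/ → veugizwuenpantug.
Rule 4 (post-nasal voicing): /p/ is a voiceless stop immediately after the nasal /n/, so it voices to [b]. /t/ is a voiceless stop immediately after the nasal /n/, so it voices to [d]. /veugizwuenpantug/ → veugizwuenbandug.
Rule 5 (final devoicing): /g/ is a voiced stop in word-final position, so it devoices to [k]. /veugizwuenbandug/ → veugizwuenbanduk.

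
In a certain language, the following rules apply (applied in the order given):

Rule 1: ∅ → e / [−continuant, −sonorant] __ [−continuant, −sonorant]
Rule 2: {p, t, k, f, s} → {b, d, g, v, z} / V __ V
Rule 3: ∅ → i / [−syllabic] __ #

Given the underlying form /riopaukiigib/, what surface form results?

Rule 1 (stop-cluster e-epenthesis): no segment meets the environment; /riopaukiigib/ is unchanged.
Rule 2 (intervocalic voicing): /p/ is a voiceless obstruent between vowels /o/ and /a/, so it voices to [b]. /k/ is a voiceless obstruent between vowels /u/ and /i/, so it voices to [g]. /riopaukiigib/ → riobaugiigib.
Rule 3 (final i-epenthesis): the form ends in the consonant /b/, so [i] is inserted word-finally. /riobaugiigib/ → riobaugiigibi.

riobaugiigibi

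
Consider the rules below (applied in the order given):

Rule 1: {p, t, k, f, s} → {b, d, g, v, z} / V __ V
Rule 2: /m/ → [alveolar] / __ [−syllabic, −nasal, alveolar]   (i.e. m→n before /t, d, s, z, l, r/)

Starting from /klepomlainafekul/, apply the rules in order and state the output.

Rule 1 (intervocalic voicing): /p/ is a voiceless obstruent between vowels /e/ and /o/, so it voices to [b]. /f/ is a voiceless obstruent between vowels /a/ and /e/, so it voices to [v]. /k/ is a voiceless obstruent between vowels /e/ and /u/, so it voices to [g]. /klepomlainafekul/ → klebomlainavegul.
Rule 2 (nasal place assimilation): /m/ precedes the alveolar consonant /l/, so it assimilates in place to [n]. /klebomlainavegul/ → klebonlainavegul.

klebonlainavegul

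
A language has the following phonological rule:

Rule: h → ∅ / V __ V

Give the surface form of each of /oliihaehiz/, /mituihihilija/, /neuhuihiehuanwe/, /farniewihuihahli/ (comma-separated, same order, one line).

oliiaeiz, mituiiilija, neuuiieuanwe, farniewiuiahli

/oliihaehiz/: /h/ occurs between vowels /i/ and /a/, so it deletes. /h/ occurs between vowels /e/ and /i/, so it deletes. → [oliiaeiz].
/mituihihilija/: /h/ occurs between vowels /i/ and /i/, so it deletes. /h/ occurs between vowels /i/ and /i/, so it deletes. → [mituiiilija].
/neuhuihiehuanwe/: /h/ occurs between vowels /u/ and /u/, so it deletes. /h/ occurs between vowels /i/ and /i/, so it deletes. /h/ occurs between vowels /e/ and /u/, so it deletes. → [neuuiieuanwe].
/farniewihuihahli/: /h/ occurs between vowels /i/ and /u/, so it deletes. /h/ occurs between vowels /i/ and /a/, so it deletes. → [farniewiuiahli].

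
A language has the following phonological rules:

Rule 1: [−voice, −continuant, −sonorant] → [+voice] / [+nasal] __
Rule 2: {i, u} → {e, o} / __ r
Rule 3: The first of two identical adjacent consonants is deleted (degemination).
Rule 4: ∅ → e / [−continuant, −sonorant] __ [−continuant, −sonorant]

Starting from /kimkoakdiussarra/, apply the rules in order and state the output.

Rule 1 (post-nasal voicing): /k/ is a voiceless stop immediately after the nasal /m/, so it voices to [g]. /kimkoakdiussarra/ → kimgoakdiussarra.
Rule 2 (pre-rhotic lowering): no segment meets the environment; /kimgoakdiussarra/ is unchanged.
Rule 3 (degemination): /ss/ is a geminate; the first /s/ deletes. /rr/ is a geminate; the first /r/ deletes. /kimgoakdiussarra/ → kimgoakdiusara.
Rule 4 (stop-cluster e-epenthesis): /k/ and /d/ form a stop–stop cluster, so [e] is inserted between them. /kimgoakdiusara/ → kimgoakediusara.

kimgoakediusara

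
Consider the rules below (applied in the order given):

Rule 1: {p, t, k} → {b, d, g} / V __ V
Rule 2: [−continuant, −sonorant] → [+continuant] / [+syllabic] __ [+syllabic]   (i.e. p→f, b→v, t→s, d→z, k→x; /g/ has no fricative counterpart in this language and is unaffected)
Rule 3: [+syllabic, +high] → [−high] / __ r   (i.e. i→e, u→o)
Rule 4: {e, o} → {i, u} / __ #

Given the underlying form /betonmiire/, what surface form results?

Rule 1 (intervocalic voicing): /t/ is a voiceless stop between vowels /e/ and /o/, so it voices to [d]. /betonmiire/ → bedonmiire.
Rule 2 (intervocalic spirantization): /d/ is a stop between vowels /e/ and /o/, so it spirantizes to the fricative [z]. /bedonmiire/ → bezonmiire.
Rule 3 (pre-rhotic lowering): /i/ is a high vowel immediately before /r/, so it lowers to [e]. /bezonmiire/ → bezonmiere.
Rule 4 (final vowel raising): /e/ is a mid vowel in word-final position, so it raises to [i]. /bezonmiere/ → bezonmieri.

bezonmieri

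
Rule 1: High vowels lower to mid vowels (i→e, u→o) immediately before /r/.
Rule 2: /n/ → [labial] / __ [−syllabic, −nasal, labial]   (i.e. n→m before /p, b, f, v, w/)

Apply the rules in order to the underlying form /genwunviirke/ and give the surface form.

Rule 1 (pre-rhotic lowering): /i/ is a high vowel immediately before /r/, so it lowers to [e]. /genwunviirke/ → genwunvierke.
Rule 2 (nasal place assimilation): /n/ precedes the labial consonant /w/, so it assimilates in place to [m]. /n/ precedes the labial consonant /v/, so it assimilates in place to [m]. /genwunvierke/ → gemwumvierke.

gemwumvierke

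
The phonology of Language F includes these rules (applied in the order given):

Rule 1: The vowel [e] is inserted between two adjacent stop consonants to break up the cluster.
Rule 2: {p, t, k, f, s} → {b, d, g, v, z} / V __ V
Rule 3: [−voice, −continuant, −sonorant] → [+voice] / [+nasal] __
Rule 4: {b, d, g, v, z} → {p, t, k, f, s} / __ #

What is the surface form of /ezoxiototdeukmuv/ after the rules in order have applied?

Rule 1 (stop-cluster e-epenthesis): /t/ and /d/ form a stop–stop cluster, so [e] is inserted between them. /ezoxiototdeukmuv/ → ezoxiototedeukmuv.
Rule 2 (intervocalic voicing): /t/ is a voiceless obstruent between vowels /o/ and /o/, so it voices to [d]. /t/ is a voiceless obstruent between vowels /o/ and /e/, so it voices to [d]. /ezoxiototedeukmuv/ → ezoxiododedeukmuv.
Rule 3 (post-nasal voicing): no segment meets the environment; /ezoxiododedeukmuv/ is unchanged.
Rule 4 (final devoicing): /v/ is a voiced obstruent in word-final position, so it devoices to [f]. /ezoxiododedeukmuv/ → ezoxiododedeukmuf.

ezoxiododedeukmuf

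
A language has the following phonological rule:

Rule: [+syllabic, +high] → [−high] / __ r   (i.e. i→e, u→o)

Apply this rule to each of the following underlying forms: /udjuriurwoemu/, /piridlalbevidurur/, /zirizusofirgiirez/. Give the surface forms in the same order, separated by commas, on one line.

/udjuriurwoemu/: /u/ is a high vowel immediately before /r/, so it lowers to [o]. /u/ is a high vowel immediately before /r/, so it lowers to [o]. → [udjoriorwoemu].
/piridlalbevidurur/: /i/ is a high vowel immediately before /r/, so it lowers to [e]. /u/ is a high vowel immediately before /r/, so it lowers to [o]. /u/ is a high vowel immediately before /r/, so it lowers to [o]. → [peridlalbevidoror].
/zirizusofirgiirez/: /i/ is a high vowel immediately before /r/, so it lowers to [e]. /i/ is a high vowel immediately before /r/, so it lowers to [e]. /i/ is a high vowel immediately before /r/, so it lowers to [e]. → [zerizusofergierez].

udjoriorwoemu, peridlalbevidoror, zerizusofergierez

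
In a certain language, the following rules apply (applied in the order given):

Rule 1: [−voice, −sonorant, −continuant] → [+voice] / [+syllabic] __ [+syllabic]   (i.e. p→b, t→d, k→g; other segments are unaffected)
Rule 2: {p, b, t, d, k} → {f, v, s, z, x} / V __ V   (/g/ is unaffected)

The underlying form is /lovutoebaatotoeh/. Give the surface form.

Rule 1 (intervocalic voicing): /t/ is a voiceless stop between vowels /u/ and /o/, so it voices to [d]. /t/ is a voiceless stop between vowels /a/ and /o/, so it voices to [d]. /t/ is a voiceless stop between vowels /o/ and /o/, so it voices to [d]. /lovutoebaatotoeh/ → lovudoebaadodoeh.
Rule 2 (intervocalic spirantization): /d/ is a stop between vowels /u/ and /o/, so it spirantizes to the fricative [z]. /b/ is a stop between vowels /e/ and /a/, so it spirantizes to the fricative [v]. /d/ is a stop between vowels /a/ and /o/, so it spirantizes to the fricative [z]. /d/ is a stop between vowels /o/ and /o/, so it spirantizes to the fricative [z]. /lovudoebaadodoeh/ → lovuzoevaazozoeh.

lovuzoevaazozoeh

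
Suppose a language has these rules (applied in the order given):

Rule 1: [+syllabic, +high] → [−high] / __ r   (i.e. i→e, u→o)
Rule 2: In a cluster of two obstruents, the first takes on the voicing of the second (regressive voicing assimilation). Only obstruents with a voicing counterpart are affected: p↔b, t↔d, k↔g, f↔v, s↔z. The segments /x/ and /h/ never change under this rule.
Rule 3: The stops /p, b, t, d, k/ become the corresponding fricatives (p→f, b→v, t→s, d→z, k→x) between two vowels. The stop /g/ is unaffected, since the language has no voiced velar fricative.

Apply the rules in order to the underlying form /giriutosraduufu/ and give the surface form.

Rule 1 (pre-rhotic lowering): /i/ is a high vowel immediately before /r/, so it lowers to [e]. /giriutosraduufu/ → geriutosraduufu.
Rule 2 (regressive voicing assimilation): no segment meets the environment; /geriutosraduufu/ is unchanged.
Rule 3 (intervocalic spirantization): /t/ is a stop between vowels /u/ and /o/, so it spirantizes to the fricative [s]. /d/ is a stop between vowels /a/ and /u/, so it spirantizes to the fricative [z]. /geriutosraduufu/ → geriusosrazuufu.

geriusosrazuufu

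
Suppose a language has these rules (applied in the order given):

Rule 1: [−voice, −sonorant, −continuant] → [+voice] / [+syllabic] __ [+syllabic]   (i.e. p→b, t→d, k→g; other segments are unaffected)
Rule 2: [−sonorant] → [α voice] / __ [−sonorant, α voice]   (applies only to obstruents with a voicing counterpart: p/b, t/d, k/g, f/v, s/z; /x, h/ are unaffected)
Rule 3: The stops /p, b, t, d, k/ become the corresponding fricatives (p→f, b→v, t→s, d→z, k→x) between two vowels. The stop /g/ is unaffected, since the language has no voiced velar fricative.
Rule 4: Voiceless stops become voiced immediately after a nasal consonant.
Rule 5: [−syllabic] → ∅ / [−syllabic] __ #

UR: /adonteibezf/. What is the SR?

Rule 1 (intervocalic voicing): no segment meets the environment; /adonteibezf/ is unchanged.
Rule 2 (regressive voicing assimilation): /z/ precedes the voiceless obstruent /f/, so it devoices to [s] by assimilation. /adonteibezf/ → adonteibesf.
Rule 3 (intervocalic spirantization): /d/ is a stop between vowels /a/ and /o/, so it spirantizes to the fricative [z]. /b/ is a stop between vowels /i/ and /e/, so it spirantizes to the fricative [v]. /adonteibesf/ → azonteivesf.
Rule 4 (post-nasal voicing): /t/ is a voiceless stop immediately after the nasal /n/, so it voices to [d]. /azonteivesf/ → azondeivesf.
Rule 5 (final cluster simplification): /f/ is the second consonant of a word-final cluster /sf/, so it deletes. /azondeivesf/ → azondeives.

azondeives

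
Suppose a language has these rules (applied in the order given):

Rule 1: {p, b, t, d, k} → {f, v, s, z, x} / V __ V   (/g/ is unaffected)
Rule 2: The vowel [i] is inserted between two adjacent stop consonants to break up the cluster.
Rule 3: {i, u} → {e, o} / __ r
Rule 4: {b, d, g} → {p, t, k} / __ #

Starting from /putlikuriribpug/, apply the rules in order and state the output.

Rule 1 (intervocalic spirantization): /k/ is a stop between vowels /i/ and /u/, so it spirantizes to the fricative [x]. /putlikuriribpug/ → putlixuriribpug.
Rule 2 (stop-cluster i-epenthesis): /b/ and /p/ form a stop–stop cluster, so [i] is inserted between them. /putlixuriribpug/ → putlixuriribipug.
Rule 3 (pre-rhotic lowering): /u/ is a high vowel immediately before /r/, so it lowers to [o]. /i/ is a high vowel immediately before /r/, so it lowers to [e]. /putlixuriribipug/ → putlixoreribipug.
Rule 4 (final devoicing): /g/ is a voiced stop in word-final position, so it devoices to [k]. /putlixoreribipug/ → putlixoreribipuk.

putlixoreribipuk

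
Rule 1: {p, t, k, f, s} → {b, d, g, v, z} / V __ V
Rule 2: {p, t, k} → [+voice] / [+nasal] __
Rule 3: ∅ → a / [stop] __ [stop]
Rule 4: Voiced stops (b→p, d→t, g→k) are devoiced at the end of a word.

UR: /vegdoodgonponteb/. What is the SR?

vegadoodagonbondep

Rule 1 (intervocalic voicing): no segment meets the environment; /vegdoodgonponteb/ is unchanged.
Rule 2 (post-nasal voicing): /p/ is a voiceless stop immediately after the nasal /n/, so it voices to [b]. /t/ is a voiceless stop immediately after the nasal /n/, so it voices to [d]. /vegdoodgonponteb/ → vegdoodgonbondeb.
Rule 3 (stop-cluster a-epenthesis): /g/ and /d/ form a stop–stop cluster, so [a] is inserted between them. /d/ and /g/ form a stop–stop cluster, so [a] is inserted between them. /vegdoodgonbondeb/ → vegadoodagonbondeb.
Rule 4 (final devoicing): /b/ is a voiced stop in word-final position, so it devoices to [p]. /vegadoodagonbondeb/ → vegadoodagonbondep.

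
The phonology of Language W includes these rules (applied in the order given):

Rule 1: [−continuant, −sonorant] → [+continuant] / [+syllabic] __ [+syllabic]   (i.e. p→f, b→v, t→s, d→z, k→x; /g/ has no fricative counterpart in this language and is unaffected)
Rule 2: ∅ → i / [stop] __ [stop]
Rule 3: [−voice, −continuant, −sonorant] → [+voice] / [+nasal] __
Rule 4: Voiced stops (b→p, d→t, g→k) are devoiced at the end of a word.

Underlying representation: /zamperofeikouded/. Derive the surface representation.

zamberofeixouzet

Rule 1 (intervocalic spirantization): /k/ is a stop between vowels /i/ and /o/, so it spirantizes to the fricative [x]. /d/ is a stop between vowels /u/ and /e/, so it spirantizes to the fricative [z]. /zamperofeikouded/ → zamperofeixouzed.
Rule 2 (stop-cluster i-epenthesis): no segment meets the environment; /zamperofeixouzed/ is unchanged.
Rule 3 (post-nasal voicing): /p/ is a voiceless stop immediately after the nasal /m/, so it voices to [b]. /zamperofeixouzed/ → zamberofeixouzed.
Rule 4 (final devoicing): /d/ is a voiced stop in word-final position, so it devoices to [t]. /zamberofeixouzed/ → zamberofeixouzet.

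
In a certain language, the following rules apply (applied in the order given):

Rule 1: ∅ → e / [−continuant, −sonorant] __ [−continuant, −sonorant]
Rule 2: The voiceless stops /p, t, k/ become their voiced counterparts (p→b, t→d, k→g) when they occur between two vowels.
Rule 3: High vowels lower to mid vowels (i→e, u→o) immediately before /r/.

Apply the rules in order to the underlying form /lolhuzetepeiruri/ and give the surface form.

Rule 1 (stop-cluster e-epenthesis): no segment meets the environment; /lolhuzetepeiruri/ is unchanged.
Rule 2 (intervocalic voicing): /t/ is a voiceless stop between vowels /e/ and /e/, so it voices to [d]. /p/ is a voiceless stop between vowels /e/ and /e/, so it voices to [b]. /lolhuzetepeiruri/ → lolhuzedebeiruri.
Rule 3 (pre-rhotic lowering): /i/ is a high vowel immediately before /r/, so it lowers to [e]. /u/ is a high vowel immediately before /r/, so it lowers to [o]. /lolhuzedebeiruri/ → lolhuzedebeerori.

lolhuzedebeerori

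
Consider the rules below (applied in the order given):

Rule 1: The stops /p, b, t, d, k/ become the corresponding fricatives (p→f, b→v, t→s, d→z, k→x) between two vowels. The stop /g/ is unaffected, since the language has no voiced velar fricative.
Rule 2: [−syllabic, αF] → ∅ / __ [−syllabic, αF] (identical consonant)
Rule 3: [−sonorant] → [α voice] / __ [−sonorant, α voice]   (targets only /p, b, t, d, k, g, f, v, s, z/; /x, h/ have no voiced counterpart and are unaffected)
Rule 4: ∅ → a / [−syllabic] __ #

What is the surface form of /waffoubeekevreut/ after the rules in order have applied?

wafouveexevreuta

Rule 1 (intervocalic spirantization): /b/ is a stop between vowels /u/ and /e/, so it spirantizes to the fricative [v]. /k/ is a stop between vowels /e/ and /e/, so it spirantizes to the fricative [x]. /waffoubeekevreut/ → waffouveexevreut.
Rule 2 (degemination): /ff/ is a geminate; the first /f/ deletes. /waffouveexevreut/ → wafouveexevreut.
Rule 3 (regressive voicing assimilation): no segment meets the environment; /wafouveexevreut/ is unchanged.
Rule 4 (final a-epenthesis): the form ends in the consonant /t/, so [a] is inserted word-finally. /wafouveexevreut/ → wafouveexevreuta.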